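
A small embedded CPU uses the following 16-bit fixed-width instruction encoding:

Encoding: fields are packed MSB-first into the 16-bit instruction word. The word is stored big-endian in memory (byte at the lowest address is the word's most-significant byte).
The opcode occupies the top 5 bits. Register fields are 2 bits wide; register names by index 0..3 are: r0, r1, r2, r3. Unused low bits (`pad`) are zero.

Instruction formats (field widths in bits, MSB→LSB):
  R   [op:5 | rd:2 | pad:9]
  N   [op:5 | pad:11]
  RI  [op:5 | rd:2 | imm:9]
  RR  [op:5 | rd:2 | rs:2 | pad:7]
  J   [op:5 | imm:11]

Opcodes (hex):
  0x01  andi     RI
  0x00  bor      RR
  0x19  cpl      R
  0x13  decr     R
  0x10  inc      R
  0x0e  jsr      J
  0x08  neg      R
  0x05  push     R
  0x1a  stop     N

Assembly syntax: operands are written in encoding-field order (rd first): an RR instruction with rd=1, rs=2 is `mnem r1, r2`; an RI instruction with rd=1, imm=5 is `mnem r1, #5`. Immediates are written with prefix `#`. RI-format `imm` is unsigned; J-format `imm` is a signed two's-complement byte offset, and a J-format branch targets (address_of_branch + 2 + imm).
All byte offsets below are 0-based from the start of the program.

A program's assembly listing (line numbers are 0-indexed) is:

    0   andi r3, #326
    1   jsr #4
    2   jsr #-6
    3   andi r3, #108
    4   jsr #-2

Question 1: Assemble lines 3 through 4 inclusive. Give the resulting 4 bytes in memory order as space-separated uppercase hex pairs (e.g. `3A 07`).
0E 6C 77 FE

line 3 (andi): pack op=0x1:5|rd=3:2|imm=108:9 = 0x0e6c; big→ 0e 6c
line 4 (jsr): pack op=0xe:5|imm=-2:11 = 0x77fe; big→ 77 fe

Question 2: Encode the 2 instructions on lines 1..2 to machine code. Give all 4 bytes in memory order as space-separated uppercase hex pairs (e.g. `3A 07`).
1. jsr fields op=0xe:5|imm=4:11 → word 7004h → 70 04
2. jsr fields op=0xe:5|imm=-6:11 → word 77fah → 77 fa

70 04 77 FA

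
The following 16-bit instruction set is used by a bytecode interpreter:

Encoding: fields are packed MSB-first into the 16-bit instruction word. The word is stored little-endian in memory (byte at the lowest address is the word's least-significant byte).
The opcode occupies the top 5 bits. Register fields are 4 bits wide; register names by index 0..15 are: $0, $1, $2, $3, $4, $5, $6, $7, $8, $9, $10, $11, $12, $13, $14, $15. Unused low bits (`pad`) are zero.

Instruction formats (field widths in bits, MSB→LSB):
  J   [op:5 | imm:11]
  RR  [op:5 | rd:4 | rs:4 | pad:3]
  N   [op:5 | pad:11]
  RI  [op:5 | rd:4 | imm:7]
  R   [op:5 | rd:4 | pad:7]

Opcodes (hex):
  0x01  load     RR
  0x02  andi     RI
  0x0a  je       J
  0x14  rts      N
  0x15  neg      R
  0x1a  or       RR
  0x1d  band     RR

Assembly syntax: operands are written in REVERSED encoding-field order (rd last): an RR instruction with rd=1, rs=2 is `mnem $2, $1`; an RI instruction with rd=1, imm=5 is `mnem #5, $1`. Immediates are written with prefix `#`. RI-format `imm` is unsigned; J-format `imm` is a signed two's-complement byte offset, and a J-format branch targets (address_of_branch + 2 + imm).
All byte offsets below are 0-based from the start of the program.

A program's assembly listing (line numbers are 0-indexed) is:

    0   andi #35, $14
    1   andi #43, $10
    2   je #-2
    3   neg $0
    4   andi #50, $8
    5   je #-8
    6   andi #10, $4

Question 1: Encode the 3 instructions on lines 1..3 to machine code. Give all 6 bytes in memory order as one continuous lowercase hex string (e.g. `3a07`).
2b15fe5700a8

L1: andi op=0x2:5|rd=10:4|imm=43:7 ⇒ 0x152b ⇒ little 2b 15
L2: je op=0xa:5|imm=-2:11 ⇒ 0x57fe ⇒ little fe 57
L3: neg op=0x15:5|rd=0:4|pad=0:7 ⇒ 0xa800 ⇒ little 00 a8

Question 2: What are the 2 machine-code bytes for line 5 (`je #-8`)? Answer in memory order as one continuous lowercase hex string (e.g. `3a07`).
5. je fields op=0xa:5|imm=-8:11 → word 57f8h → f8 57

f857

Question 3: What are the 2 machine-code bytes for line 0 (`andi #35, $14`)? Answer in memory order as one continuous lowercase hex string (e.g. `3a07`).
2317

line 0 (andi): pack op=0x2:5|rd=14:4|imm=35:7 = 0x1723; little→ 23 17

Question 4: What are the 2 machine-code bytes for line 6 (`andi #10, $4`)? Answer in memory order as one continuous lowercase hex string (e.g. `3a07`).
0a12

line 6 (andi): pack op=0x2:5|rd=4:4|imm=10:7 = 0x120a; little→ 0a 12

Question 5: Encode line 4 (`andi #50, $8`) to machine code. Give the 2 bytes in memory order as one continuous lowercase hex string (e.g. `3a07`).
4. andi fields op=0x2:5|rd=8:4|imm=50:7 → word 1432h → 32 14

3214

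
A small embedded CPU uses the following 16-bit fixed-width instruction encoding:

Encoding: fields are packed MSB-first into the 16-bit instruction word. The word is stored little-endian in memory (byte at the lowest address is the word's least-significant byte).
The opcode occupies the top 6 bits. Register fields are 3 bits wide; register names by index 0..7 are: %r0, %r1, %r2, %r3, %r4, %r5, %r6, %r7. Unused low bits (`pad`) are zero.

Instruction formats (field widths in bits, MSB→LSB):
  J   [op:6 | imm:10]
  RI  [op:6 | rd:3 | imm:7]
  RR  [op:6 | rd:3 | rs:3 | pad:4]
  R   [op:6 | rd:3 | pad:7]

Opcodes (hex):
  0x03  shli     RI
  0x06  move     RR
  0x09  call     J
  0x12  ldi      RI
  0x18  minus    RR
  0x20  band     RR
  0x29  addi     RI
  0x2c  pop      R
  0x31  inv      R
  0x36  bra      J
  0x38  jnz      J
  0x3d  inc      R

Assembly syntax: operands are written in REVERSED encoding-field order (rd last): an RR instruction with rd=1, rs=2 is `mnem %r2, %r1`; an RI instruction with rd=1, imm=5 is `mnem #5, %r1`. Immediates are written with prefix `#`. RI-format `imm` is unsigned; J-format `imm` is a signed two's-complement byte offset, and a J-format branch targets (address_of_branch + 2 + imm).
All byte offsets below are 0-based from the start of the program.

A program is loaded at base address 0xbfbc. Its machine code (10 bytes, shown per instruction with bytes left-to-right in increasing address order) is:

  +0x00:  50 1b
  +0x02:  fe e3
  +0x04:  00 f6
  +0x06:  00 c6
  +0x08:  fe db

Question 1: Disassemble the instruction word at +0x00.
@+00  little-endian(50 1b) = 0x1b50
  top 6b → 0x6 → move [RR]
  rd: (w>>7)&0x7=0x6 → %r6
  rs: (w>>4)&0x7=0x5 → %r5

move %r5, %r6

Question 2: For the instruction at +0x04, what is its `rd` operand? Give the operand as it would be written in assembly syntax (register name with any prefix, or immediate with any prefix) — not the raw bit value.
off 0x04: read 00 f6 as little → 0xf600
  opcode bits[15:10]=0x3d: inc/R
  rd: (w>>7)&0x7=0x4 → %r4

%r4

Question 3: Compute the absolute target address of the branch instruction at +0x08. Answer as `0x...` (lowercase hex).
0xbfc4

+0x08: fe db ⇒ word 0xdbfe (little)
  opcode bits[15:10]=0x36: bra/J
  [9:0] imm=1022 (s10→-2) = #-2
  target = base 0xbfbc + off 0x08 + 2 + imm -2 = 0xbfc4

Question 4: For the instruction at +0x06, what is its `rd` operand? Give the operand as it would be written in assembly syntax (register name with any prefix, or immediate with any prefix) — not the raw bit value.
%r4

+0x06: 00 c6 ⇒ word 0xc600 (little)
  op=0xc600>>10=0x31 ⇒ inv (R)
  [9:7] rd=4 = %r4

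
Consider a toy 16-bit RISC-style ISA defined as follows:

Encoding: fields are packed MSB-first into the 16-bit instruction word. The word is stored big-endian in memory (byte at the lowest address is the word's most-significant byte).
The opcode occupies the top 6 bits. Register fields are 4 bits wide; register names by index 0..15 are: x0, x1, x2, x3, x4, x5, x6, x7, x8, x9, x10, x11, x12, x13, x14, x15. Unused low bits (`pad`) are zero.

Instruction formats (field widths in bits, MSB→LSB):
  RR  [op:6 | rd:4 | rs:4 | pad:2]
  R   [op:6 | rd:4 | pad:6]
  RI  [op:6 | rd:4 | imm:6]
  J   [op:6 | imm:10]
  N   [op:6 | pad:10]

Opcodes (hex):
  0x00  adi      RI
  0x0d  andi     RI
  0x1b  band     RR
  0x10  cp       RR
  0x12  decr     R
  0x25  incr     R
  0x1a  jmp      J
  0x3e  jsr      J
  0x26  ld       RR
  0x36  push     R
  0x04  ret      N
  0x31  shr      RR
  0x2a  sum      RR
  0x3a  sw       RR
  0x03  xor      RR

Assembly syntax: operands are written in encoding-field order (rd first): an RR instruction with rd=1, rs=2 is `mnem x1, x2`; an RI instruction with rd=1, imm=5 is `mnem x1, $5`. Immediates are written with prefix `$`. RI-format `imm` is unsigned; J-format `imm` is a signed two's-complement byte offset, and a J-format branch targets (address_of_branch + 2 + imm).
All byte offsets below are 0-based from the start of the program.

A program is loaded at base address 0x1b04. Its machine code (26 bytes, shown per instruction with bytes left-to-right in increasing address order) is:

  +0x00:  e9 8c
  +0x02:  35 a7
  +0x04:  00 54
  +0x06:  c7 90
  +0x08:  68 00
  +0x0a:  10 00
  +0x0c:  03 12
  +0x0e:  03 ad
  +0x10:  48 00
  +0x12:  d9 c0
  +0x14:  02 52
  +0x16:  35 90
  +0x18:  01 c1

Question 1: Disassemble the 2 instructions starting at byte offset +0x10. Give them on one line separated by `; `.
decr x0; push x7

off 0x10: read 48 00 as big → 0x4800
  op=0x4800>>10=0x12 ⇒ decr (R)
  rd: (w>>6)&0xf=0x0 → x0
off 0x12: read d9 c0 as big → 0xd9c0
  op=0xd9c0>>10=0x36 ⇒ push (R)
  rd: (w>>6)&0xf=0x7 → x7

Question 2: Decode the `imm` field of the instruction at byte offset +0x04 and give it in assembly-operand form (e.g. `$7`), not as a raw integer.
$20

@+04  big-endian(00 54) = 0x0054
  top 6b → 0x0 → adi [RI]
  rd@[9:6]=0x1 ⇒ x1
  imm@[5:0]=0x14 ⇒ $20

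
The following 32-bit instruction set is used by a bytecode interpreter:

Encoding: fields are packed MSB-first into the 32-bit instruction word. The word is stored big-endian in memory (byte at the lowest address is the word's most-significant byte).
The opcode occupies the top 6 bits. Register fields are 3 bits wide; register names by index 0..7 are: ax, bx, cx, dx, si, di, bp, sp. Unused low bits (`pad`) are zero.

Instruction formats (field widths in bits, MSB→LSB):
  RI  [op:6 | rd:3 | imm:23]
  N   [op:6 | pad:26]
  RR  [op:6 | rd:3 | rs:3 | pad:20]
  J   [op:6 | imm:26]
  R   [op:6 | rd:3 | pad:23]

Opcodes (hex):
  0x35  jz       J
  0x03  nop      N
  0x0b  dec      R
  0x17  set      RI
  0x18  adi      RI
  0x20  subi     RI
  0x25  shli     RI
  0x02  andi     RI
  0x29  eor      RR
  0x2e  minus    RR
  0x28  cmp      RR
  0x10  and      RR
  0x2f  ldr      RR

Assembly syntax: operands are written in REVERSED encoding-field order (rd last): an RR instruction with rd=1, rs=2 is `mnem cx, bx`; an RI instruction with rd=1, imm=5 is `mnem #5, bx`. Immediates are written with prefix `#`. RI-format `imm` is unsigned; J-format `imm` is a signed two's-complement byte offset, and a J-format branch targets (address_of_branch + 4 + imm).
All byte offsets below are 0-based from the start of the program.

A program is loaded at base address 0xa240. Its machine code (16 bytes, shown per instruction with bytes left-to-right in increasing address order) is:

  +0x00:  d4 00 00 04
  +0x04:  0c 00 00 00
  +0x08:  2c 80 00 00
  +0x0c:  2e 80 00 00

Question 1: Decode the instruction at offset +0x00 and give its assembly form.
jz #4

+0x00: d4 00 00 04 ⇒ word 0xd4000004 (big)
  top 6b → 0x35 → jz [J]
  imm: (w>>0)&0x3ffffff=0x4 → #4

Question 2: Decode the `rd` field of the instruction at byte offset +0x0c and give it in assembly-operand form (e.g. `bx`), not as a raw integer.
off 0x0c: read 2e 80 00 00 as big → 0x2e800000
  top 6b → 0xb → dec [R]
  rd: (w>>23)&0x7=0x5 → di

di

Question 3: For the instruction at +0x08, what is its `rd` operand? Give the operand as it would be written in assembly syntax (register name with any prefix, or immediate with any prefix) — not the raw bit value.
off 0x08: read 2c 80 00 00 as big → 0x2c800000
  opcode bits[31:26]=0xb: dec/R
  rd: (w>>23)&0x7=0x1 → bx

bx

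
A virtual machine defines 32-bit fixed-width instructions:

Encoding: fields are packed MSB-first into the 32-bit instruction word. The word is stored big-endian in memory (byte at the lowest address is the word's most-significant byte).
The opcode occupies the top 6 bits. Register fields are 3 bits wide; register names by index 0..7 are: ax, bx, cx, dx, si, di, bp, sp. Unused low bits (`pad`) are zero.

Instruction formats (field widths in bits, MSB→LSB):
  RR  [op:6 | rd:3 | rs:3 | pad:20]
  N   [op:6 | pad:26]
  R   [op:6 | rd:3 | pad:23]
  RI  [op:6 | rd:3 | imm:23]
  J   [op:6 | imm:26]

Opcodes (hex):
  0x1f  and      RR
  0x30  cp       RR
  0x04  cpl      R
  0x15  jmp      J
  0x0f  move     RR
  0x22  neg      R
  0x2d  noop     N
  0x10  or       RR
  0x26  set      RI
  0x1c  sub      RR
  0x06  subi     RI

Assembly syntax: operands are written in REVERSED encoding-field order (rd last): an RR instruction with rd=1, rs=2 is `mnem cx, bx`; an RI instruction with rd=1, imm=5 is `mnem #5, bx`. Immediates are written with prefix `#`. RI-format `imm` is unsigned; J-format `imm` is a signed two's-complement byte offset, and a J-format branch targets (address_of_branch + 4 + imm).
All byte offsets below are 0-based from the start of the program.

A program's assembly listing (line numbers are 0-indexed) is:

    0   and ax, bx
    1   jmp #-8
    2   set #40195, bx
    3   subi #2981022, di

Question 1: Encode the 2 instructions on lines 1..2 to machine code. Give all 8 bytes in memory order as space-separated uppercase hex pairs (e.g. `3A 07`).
L1: jmp op=0x15:6|imm=-8:26 ⇒ 0x57fffff8 ⇒ big 57 ff ff f8
L2: set op=0x26:6|rd=1:3|imm=40195:23 ⇒ 0x98809d03 ⇒ big 98 80 9d 03

57 FF FF F8 98 80 9D 03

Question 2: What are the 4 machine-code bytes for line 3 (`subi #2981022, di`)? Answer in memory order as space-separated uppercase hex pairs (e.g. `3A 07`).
L3: subi op=0x6:6|rd=5:3|imm=2981022:23 ⇒ 0x1aad7c9e ⇒ big 1a ad 7c 9e

1A AD 7C 9E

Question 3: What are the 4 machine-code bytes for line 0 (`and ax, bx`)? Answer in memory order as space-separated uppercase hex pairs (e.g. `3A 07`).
7C 80 00 00

L0: and op=0x1f:6|rd=1:3|rs=0:3|pad=0:20 ⇒ 0x7c800000 ⇒ big 7c 80 00 00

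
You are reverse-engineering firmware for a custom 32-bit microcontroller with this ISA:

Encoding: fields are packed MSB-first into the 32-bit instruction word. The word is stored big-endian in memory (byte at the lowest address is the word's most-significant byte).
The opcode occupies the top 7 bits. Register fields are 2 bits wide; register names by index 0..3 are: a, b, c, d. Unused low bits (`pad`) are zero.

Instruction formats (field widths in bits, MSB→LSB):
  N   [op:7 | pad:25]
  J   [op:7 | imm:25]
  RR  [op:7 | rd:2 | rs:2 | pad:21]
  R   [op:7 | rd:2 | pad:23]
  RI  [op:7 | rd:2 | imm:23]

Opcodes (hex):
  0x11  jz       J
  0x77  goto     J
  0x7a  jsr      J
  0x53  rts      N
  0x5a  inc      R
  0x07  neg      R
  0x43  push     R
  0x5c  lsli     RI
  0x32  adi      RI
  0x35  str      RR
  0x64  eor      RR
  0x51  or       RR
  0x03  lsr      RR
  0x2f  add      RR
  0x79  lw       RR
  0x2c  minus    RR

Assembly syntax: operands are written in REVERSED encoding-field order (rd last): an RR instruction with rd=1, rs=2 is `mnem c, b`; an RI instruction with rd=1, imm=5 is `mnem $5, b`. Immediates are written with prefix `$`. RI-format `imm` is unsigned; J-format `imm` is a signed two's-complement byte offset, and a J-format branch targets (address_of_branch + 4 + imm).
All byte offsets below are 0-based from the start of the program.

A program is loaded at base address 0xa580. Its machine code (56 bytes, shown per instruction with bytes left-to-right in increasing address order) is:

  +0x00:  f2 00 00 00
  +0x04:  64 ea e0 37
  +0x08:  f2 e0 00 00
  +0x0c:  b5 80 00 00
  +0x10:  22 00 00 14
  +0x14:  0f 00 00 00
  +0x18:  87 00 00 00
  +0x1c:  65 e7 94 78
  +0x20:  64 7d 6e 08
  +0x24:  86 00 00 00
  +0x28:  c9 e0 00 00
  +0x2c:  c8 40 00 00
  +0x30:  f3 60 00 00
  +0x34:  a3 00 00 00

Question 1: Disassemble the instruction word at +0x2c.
off 0x2c: read c8 40 00 00 as big → 0xc8400000
  opcode bits[31:25]=0x64: eor/RR
  [24:23] rd=0 = a
  [22:21] rs=2 = c

eor c, a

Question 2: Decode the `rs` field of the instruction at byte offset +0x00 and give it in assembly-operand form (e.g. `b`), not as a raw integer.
a

@+00  big-endian(f2 00 00 00) = 0xf2000000
  opcode bits[31:25]=0x79: lw/RR
  [24:23] rd=0 = a
  [22:21] rs=0 = a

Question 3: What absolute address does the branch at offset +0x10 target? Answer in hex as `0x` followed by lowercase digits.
[10] 22 00 00 14 → 0x22000014
  op=0x22000014>>25=0x11 ⇒ jz (J)
  imm: (w>>0)&0x1ffffff=0x14 → $20
  target = base 0xa580 + off 0x10 + 4 + imm 20 = 0xa5a8

0xa5a8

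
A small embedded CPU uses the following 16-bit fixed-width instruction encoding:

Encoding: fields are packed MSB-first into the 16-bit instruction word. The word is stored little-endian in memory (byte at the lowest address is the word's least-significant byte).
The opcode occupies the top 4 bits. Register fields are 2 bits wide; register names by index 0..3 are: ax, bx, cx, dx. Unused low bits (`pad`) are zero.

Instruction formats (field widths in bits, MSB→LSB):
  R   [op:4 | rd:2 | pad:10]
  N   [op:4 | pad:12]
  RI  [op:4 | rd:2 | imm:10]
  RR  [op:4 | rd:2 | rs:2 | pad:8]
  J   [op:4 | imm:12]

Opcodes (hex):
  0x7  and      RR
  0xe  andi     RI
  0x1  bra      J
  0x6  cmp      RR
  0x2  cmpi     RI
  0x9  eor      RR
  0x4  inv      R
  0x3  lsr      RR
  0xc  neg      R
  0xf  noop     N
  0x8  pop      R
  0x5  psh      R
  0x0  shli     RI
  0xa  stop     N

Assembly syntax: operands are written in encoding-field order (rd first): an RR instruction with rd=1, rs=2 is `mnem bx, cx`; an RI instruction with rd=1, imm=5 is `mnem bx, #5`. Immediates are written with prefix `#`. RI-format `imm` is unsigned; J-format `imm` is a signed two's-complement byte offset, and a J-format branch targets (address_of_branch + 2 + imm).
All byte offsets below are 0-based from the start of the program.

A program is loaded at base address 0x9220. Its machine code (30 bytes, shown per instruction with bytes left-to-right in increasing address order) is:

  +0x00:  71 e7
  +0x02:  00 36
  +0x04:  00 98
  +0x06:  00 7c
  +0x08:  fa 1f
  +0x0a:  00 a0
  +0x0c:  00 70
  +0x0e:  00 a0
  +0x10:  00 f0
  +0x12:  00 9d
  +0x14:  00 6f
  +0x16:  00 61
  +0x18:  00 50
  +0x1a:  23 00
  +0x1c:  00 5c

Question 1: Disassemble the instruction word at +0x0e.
off 0x0e: read 00 a0 as little → 0xa000
  opcode bits[15:12]=0xa: stop/N

stop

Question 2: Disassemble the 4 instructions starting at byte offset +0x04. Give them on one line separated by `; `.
off 0x04: read 00 98 as little → 0x9800
  op=0x9800>>12=0x9 ⇒ eor (RR)
  [11:10] rd=2 = cx
  [9:8] rs=0 = ax
off 0x06: read 00 7c as little → 0x7c00
  op=0x7c00>>12=0x7 ⇒ and (RR)
  [11:10] rd=3 = dx
  [9:8] rs=0 = ax
off 0x08: read fa 1f as little → 0x1ffa
  op=0x1ffa>>12=0x1 ⇒ bra (J)
  [11:0] imm=4090 (s12→-6) = #-6
off 0x0a: read 00 a0 as little → 0xa000
  op=0xa000>>12=0xa ⇒ stop (N)

eor cx, ax; and dx, ax; bra #-6; stop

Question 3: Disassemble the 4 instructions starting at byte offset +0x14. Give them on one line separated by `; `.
cmp dx, dx; cmp ax, bx; psh ax; shli ax, #35

@+14  little-endian(00 6f) = 0x6f00
  top 4b → 0x6 → cmp [RR]
  rd@[11:10]=0x3 ⇒ dx
  rs@[9:8]=0x3 ⇒ dx
@+16  little-endian(00 61) = 0x6100
  top 4b → 0x6 → cmp [RR]
  rd@[11:10]=0x0 ⇒ ax
  rs@[9:8]=0x1 ⇒ bx
@+18  little-endian(00 50) = 0x5000
  top 4b → 0x5 → psh [R]
  rd@[11:10]=0x0 ⇒ ax
@+1a  little-endian(23 00) = 0x0023
  top 4b → 0x0 → shli [RI]
  rd@[11:10]=0x0 ⇒ ax
  imm@[9:0]=0x23 ⇒ #35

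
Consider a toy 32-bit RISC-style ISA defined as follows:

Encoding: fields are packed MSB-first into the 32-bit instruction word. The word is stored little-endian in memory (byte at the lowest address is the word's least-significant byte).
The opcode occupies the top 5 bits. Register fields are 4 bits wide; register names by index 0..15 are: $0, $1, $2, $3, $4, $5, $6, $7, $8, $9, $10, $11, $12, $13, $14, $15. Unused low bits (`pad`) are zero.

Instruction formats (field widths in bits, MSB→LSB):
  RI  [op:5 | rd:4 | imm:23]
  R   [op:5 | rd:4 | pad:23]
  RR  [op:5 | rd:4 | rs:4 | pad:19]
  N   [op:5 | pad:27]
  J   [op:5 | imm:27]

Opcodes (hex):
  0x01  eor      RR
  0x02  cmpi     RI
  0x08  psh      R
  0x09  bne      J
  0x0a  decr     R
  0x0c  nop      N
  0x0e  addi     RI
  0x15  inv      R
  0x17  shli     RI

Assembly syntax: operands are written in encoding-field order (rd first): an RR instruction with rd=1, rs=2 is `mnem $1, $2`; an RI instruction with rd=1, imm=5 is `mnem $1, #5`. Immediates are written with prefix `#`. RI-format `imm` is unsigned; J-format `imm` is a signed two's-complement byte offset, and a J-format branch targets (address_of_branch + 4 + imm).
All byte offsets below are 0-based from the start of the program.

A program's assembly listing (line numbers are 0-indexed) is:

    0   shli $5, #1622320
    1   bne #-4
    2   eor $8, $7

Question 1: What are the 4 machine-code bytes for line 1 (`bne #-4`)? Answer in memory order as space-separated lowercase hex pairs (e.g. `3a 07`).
fc ff ff 4f

1. bne fields op=0x9:5|imm=-4:27 → word 4ffffffch → fc ff ff 4f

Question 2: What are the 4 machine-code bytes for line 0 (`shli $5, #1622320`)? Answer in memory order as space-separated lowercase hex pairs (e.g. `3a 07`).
0. shli fields op=0x17:5|rd=5:4|imm=1622320:23 → word ba98c130h → 30 c1 98 ba

30 c1 98 ba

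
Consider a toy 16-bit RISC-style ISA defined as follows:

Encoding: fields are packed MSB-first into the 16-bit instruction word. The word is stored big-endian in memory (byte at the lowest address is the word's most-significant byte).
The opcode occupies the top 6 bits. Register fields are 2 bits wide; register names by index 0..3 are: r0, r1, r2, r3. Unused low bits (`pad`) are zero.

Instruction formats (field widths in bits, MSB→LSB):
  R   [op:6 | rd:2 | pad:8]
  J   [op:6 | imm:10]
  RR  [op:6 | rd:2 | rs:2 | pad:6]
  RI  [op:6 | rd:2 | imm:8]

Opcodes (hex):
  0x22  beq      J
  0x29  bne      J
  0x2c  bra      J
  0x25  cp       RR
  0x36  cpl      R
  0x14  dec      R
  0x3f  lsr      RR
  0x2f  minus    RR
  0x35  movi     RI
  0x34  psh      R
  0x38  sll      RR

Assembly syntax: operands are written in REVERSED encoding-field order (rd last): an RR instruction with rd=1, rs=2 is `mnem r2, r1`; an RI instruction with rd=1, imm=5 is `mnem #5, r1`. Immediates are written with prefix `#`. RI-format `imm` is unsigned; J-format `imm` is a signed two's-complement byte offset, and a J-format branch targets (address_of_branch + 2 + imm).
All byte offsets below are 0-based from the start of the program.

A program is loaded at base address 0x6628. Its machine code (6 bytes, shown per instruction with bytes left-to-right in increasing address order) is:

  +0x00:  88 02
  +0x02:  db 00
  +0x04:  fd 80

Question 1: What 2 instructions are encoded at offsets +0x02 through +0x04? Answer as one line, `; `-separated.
cpl r3; lsr r2, r1

off 0x02: read db 00 as big → 0xdb00
  top 6b → 0x36 → cpl [R]
  [9:8] rd=3 = r3
off 0x04: read fd 80 as big → 0xfd80
  top 6b → 0x3f → lsr [RR]
  [9:8] rd=1 = r1
  [7:6] rs=2 = r2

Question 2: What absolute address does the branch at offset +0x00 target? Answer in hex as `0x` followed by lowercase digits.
0x662c

@+00  big-endian(88 02) = 0x8802
  top 6b → 0x22 → beq [J]
  [9:0] imm=2 = #2
  target = base 0x6628 + off 0x00 + 2 + imm 2 = 0x662c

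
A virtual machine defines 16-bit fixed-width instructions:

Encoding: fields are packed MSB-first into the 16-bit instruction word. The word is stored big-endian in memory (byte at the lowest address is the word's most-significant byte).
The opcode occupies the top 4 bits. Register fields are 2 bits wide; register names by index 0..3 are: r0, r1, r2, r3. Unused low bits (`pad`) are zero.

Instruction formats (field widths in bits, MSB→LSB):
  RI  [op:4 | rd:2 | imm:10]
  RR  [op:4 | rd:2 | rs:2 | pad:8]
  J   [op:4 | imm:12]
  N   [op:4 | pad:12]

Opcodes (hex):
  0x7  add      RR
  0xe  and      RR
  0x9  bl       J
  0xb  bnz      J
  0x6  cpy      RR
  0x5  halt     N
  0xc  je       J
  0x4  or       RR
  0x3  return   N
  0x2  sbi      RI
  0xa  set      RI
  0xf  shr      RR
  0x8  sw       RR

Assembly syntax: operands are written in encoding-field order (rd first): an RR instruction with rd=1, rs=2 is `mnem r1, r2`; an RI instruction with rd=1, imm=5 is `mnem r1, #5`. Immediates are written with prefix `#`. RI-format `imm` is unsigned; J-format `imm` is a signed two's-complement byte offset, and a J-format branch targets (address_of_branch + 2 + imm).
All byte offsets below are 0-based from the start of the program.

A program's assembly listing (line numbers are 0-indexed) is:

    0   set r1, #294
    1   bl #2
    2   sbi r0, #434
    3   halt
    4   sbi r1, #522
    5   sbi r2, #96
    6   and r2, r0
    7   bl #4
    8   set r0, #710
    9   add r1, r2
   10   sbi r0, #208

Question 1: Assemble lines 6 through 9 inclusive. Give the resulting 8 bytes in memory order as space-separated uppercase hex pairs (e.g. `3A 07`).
E8 00 90 04 A2 C6 76 00

6. and fields op=0xe:4|rd=2:2|rs=0:2|pad=0:8 → word e800h → e8 00
7. bl fields op=0x9:4|imm=4:12 → word 9004h → 90 04
8. set fields op=0xa:4|rd=0:2|imm=710:10 → word a2c6h → a2 c6
9. add fields op=0x7:4|rd=1:2|rs=2:2|pad=0:8 → word 7600h → 76 00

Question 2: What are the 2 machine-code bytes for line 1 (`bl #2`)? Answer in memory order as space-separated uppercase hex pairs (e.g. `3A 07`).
line 1 (bl): pack op=0x9:4|imm=2:12 = 0x9002; big→ 90 02

90 02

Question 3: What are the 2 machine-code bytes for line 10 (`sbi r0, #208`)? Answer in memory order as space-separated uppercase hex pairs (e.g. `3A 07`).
line 10 (sbi): pack op=0x2:4|rd=0:2|imm=208:10 = 0x20d0; big→ 20 d0

20 D0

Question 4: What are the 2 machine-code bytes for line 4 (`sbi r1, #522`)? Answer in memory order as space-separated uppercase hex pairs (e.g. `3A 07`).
4. sbi fields op=0x2:4|rd=1:2|imm=522:10 → word 260ah → 26 0a

26 0A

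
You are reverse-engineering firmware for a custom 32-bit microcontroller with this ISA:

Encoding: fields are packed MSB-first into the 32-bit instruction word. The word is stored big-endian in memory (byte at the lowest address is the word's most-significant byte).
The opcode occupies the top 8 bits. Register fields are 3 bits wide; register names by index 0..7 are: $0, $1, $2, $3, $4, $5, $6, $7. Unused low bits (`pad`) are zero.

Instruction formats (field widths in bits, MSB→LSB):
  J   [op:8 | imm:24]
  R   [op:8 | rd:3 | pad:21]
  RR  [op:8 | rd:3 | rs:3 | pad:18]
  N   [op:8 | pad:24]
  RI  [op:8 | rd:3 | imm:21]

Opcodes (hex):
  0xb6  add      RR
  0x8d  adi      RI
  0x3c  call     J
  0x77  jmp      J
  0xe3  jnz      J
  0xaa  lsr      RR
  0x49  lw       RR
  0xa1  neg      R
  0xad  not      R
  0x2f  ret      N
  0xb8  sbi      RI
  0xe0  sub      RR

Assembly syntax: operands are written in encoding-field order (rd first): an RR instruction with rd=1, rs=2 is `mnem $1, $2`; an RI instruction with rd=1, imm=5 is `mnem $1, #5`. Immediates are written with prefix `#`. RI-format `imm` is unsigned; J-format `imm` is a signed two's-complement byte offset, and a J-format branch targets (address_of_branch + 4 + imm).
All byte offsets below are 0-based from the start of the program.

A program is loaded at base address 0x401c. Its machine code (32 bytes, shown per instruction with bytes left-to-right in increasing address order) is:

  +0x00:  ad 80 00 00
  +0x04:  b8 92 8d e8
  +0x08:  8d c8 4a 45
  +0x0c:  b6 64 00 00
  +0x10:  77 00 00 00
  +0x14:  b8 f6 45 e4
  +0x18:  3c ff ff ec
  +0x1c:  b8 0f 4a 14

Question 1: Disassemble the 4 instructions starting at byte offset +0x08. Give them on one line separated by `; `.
+0x08: 8d c8 4a 45 ⇒ word 0x8dc84a45 (big)
  opcode bits[31:24]=0x8d: adi/RI
  [23:21] rd=6 = $6
  [20:0] imm=543301 = #543301
+0x0c: b6 64 00 00 ⇒ word 0xb6640000 (big)
  opcode bits[31:24]=0xb6: add/RR
  [23:21] rd=3 = $3
  [20:18] rs=1 = $1
+0x10: 77 00 00 00 ⇒ word 0x77000000 (big)
  opcode bits[31:24]=0x77: jmp/J
  [23:0] imm=0 = #0
+0x14: b8 f6 45 e4 ⇒ word 0xb8f645e4 (big)
  opcode bits[31:24]=0xb8: sbi/RI
  [23:21] rd=7 = $7
  [20:0] imm=1459684 = #1459684

adi $6, #543301; add $3, $1; jmp #0; sbi $7, #1459684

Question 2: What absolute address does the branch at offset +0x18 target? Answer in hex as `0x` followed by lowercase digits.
off 0x18: read 3c ff ff ec as big → 0x3cffffec
  top 8b → 0x3c → call [J]
  imm: (w>>0)&0xffffff=0xffffec (s24→-20) → #-20
  target = base 0x401c + off 0x18 + 4 + imm -20 = 0x4024

0x4024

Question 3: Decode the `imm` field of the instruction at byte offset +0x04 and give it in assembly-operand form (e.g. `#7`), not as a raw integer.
@+04  big-endian(b8 92 8d e8) = 0xb8928de8
  opcode bits[31:24]=0xb8: sbi/RI
  rd: (w>>21)&0x7=0x4 → $4
  imm: (w>>0)&0x1fffff=0x128de8 → #1215976

#1215976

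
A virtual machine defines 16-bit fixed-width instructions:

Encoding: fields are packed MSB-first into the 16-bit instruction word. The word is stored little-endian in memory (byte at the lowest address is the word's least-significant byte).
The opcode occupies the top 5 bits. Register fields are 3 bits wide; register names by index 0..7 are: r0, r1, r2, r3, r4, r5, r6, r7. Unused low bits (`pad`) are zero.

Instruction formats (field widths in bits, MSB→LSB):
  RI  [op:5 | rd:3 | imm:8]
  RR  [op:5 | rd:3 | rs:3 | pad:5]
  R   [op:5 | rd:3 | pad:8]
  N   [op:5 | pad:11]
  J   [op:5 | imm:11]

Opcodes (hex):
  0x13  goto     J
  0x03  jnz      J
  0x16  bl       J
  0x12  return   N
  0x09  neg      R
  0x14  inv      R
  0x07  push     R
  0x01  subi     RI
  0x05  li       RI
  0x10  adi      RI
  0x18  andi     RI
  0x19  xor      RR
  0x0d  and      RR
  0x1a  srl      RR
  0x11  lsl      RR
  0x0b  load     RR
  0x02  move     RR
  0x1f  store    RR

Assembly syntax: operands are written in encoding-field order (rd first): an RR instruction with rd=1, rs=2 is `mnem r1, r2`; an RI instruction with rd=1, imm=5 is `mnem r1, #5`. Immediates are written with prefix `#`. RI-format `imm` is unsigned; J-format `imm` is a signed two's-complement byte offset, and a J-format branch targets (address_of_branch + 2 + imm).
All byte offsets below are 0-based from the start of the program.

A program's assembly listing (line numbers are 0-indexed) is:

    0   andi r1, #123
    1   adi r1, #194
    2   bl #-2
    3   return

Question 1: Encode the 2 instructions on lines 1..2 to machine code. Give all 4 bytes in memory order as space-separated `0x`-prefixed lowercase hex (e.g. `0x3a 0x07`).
0xc2 0x81 0xfe 0xb7

1. adi fields op=0x10:5|rd=1:3|imm=194:8 → word 81c2h → c2 81
2. bl fields op=0x16:5|imm=-2:11 → word b7feh → fe b7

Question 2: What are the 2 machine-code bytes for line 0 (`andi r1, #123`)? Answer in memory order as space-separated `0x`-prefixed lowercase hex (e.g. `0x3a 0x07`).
0x7b 0xc1

L0: andi op=0x18:5|rd=1:3|imm=123:8 ⇒ 0xc17b ⇒ little 7b c1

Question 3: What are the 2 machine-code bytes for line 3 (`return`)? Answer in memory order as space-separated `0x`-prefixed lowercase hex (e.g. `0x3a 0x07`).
L3: return op=0x12:5|pad=0:11 ⇒ 0x9000 ⇒ little 00 90

0x00 0x90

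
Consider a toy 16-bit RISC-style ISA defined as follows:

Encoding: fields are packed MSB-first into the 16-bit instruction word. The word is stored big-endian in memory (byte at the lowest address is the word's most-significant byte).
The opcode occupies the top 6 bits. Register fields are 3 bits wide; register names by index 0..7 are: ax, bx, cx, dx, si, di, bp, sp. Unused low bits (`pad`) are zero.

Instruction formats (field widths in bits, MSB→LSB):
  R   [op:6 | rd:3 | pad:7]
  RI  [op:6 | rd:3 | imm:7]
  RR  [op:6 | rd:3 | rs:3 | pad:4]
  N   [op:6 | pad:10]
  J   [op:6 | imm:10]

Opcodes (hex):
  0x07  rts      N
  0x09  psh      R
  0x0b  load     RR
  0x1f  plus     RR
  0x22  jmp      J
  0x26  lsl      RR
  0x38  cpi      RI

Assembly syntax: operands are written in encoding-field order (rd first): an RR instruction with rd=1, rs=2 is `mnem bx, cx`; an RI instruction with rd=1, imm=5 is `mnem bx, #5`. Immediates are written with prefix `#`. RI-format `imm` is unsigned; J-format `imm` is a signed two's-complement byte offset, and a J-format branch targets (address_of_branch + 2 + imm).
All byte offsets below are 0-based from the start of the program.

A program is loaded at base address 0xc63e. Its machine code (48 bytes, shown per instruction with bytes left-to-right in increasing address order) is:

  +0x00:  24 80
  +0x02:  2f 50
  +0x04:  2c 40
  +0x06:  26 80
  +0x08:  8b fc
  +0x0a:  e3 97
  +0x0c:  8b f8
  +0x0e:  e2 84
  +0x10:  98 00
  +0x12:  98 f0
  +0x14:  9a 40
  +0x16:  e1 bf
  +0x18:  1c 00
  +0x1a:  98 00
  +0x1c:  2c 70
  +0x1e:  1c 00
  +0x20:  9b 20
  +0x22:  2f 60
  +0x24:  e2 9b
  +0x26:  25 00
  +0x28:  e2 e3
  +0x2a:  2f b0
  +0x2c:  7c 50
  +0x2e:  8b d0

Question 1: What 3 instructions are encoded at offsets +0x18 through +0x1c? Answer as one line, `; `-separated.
rts; lsl ax, ax; load ax, sp

off 0x18: read 1c 00 as big → 0x1c00
  top 6b → 0x7 → rts [N]
off 0x1a: read 98 00 as big → 0x9800
  top 6b → 0x26 → lsl [RR]
  rd@[9:7]=0x0 ⇒ ax
  rs@[6:4]=0x0 ⇒ ax
off 0x1c: read 2c 70 as big → 0x2c70
  top 6b → 0xb → load [RR]
  rd@[9:7]=0x0 ⇒ ax
  rs@[6:4]=0x7 ⇒ sp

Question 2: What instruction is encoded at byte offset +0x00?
off 0x00: read 24 80 as big → 0x2480
  op=0x2480>>10=0x9 ⇒ psh (R)
  rd: (w>>7)&0x7=0x1 → bx

psh bx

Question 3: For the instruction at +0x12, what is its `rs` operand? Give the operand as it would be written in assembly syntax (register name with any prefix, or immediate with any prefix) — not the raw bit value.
@+12  big-endian(98 f0) = 0x98f0
  top 6b → 0x26 → lsl [RR]
  rd@[9:7]=0x1 ⇒ bx
  rs@[6:4]=0x7 ⇒ sp

sp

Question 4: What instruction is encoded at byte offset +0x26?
@+26  big-endian(25 00) = 0x2500
  top 6b → 0x9 → psh [R]
  rd: (w>>7)&0x7=0x2 → cx

psh cx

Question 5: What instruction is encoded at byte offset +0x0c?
jmp #-8

off 0x0c: read 8b f8 as big → 0x8bf8
  top 6b → 0x22 → jmp [J]
  imm: (w>>0)&0x3ff=0x3f8 (s10→-8) → #-8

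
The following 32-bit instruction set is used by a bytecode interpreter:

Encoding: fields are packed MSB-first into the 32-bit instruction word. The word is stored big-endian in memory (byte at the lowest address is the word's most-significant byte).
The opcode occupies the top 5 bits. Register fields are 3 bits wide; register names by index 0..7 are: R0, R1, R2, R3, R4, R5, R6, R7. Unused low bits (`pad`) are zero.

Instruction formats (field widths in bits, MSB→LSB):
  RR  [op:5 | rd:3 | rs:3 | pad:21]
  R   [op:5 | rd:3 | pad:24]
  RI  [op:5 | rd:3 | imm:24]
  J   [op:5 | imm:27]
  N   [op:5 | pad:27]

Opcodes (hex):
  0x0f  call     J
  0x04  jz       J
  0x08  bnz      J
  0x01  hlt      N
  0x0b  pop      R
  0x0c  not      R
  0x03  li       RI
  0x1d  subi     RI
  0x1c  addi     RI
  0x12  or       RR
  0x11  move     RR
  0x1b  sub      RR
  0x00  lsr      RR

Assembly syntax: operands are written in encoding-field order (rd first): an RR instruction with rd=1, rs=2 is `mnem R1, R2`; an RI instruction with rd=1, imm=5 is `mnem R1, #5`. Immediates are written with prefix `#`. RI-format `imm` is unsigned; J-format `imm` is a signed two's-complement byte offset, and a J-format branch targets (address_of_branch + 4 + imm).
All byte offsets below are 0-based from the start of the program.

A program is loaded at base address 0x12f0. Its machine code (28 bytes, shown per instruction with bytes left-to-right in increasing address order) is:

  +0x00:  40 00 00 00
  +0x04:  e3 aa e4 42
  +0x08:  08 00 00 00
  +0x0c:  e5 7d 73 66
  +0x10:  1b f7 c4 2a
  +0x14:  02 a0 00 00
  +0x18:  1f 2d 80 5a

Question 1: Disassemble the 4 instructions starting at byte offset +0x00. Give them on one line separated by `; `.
+0x00: 40 00 00 00 ⇒ word 0x40000000 (big)
  top 5b → 0x8 → bnz [J]
  imm: (w>>0)&0x7ffffff=0x0 → #0
+0x04: e3 aa e4 42 ⇒ word 0xe3aae442 (big)
  top 5b → 0x1c → addi [RI]
  rd: (w>>24)&0x7=0x3 → R3
  imm: (w>>0)&0xffffff=0xaae442 → #11199554
+0x08: 08 00 00 00 ⇒ word 0x08000000 (big)
  top 5b → 0x1 → hlt [N]
+0x0c: e5 7d 73 66 ⇒ word 0xe57d7366 (big)
  top 5b → 0x1c → addi [RI]
  rd: (w>>24)&0x7=0x5 → R5
  imm: (w>>0)&0xffffff=0x7d7366 → #8221542

bnz #0; addi R3, #11199554; hlt; addi R5, #8221542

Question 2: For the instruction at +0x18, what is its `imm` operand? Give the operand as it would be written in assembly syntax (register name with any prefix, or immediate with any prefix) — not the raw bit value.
#2981978

[18] 1f 2d 80 5a → 0x1f2d805a
  op=0x1f2d805a>>27=0x3 ⇒ li (RI)
  rd@[26:24]=0x7 ⇒ R7
  imm@[23:0]=0x2d805a ⇒ #2981978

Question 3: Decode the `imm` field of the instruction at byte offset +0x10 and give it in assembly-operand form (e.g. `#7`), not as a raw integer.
+0x10: 1b f7 c4 2a ⇒ word 0x1bf7c42a (big)
  top 5b → 0x3 → li [RI]
  [26:24] rd=3 = R3
  [23:0] imm=16237610 = #16237610

#16237610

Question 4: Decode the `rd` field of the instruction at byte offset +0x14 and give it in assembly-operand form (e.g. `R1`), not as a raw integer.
off 0x14: read 02 a0 00 00 as big → 0x02a00000
  opcode bits[31:27]=0x0: lsr/RR
  [26:24] rd=2 = R2
  [23:21] rs=5 = R5

R2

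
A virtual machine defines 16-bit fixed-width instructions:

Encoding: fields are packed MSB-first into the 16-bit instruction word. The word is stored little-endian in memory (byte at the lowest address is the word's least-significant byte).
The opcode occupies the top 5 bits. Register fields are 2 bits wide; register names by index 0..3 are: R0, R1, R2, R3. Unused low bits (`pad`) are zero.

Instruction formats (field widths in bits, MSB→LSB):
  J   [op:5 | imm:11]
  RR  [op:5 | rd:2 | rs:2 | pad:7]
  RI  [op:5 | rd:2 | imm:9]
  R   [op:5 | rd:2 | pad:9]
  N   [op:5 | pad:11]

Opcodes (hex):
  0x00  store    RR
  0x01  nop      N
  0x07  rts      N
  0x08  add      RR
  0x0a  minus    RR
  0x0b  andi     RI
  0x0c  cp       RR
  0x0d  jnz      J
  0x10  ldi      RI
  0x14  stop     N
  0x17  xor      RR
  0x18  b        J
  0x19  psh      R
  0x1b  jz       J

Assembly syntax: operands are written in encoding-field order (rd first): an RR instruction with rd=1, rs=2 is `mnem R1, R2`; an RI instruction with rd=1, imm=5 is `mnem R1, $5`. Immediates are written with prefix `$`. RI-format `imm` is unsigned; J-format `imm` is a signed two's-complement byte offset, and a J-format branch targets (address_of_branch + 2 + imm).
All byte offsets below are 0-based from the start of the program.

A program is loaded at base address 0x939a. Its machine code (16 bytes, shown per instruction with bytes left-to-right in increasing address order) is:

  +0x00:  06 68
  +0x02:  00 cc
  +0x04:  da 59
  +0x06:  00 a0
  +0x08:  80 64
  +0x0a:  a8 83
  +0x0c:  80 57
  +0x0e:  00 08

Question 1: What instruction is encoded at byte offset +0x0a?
[0a] a8 83 → 0x83a8
  op=0x83a8>>11=0x10 ⇒ ldi (RI)
  rd@[10:9]=0x1 ⇒ R1
  imm@[8:0]=0x1a8 ⇒ $424

ldi R1, $424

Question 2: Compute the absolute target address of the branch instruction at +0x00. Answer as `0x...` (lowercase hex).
0x93a2

@+00  little-endian(06 68) = 0x6806
  top 5b → 0xd → jnz [J]
  imm@[10:0]=0x6 ⇒ $6
  target = base 0x939a + off 0x00 + 2 + imm 6 = 0x93a2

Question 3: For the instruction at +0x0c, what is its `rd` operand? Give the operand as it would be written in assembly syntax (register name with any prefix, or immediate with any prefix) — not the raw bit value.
[0c] 80 57 → 0x5780
  op=0x5780>>11=0xa ⇒ minus (RR)
  [10:9] rd=3 = R3
  [8:7] rs=3 = R3

R3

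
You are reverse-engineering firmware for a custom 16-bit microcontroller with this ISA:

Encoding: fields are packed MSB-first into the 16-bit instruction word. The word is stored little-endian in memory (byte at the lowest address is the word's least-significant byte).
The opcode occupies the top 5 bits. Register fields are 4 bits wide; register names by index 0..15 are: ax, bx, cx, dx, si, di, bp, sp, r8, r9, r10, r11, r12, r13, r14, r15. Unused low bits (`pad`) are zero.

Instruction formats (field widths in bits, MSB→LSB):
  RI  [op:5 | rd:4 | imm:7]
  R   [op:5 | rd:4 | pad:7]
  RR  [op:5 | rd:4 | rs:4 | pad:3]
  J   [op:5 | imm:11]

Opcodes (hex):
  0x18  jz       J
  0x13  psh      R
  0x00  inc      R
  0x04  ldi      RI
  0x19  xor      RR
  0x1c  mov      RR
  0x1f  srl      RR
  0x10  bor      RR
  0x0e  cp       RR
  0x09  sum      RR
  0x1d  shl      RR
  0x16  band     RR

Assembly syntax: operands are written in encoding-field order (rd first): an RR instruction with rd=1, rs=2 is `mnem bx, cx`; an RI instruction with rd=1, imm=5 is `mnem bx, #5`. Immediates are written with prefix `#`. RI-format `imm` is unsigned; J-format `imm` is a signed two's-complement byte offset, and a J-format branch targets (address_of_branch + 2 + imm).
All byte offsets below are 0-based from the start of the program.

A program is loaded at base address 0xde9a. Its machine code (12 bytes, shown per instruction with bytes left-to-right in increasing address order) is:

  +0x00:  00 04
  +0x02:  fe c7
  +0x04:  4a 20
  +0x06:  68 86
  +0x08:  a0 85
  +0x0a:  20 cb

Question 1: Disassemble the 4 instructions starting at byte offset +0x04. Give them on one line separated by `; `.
ldi ax, #74; bor r12, r13; bor r11, si; xor bp, si

+0x04: 4a 20 ⇒ word 0x204a (little)
  op=0x204a>>11=0x4 ⇒ ldi (RI)
  rd: (w>>7)&0xf=0x0 → ax
  imm: (w>>0)&0x7f=0x4a → #74
+0x06: 68 86 ⇒ word 0x8668 (little)
  op=0x8668>>11=0x10 ⇒ bor (RR)
  rd: (w>>7)&0xf=0xc → r12
  rs: (w>>3)&0xf=0xd → r13
+0x08: a0 85 ⇒ word 0x85a0 (little)
  op=0x85a0>>11=0x10 ⇒ bor (RR)
  rd: (w>>7)&0xf=0xb → r11
  rs: (w>>3)&0xf=0x4 → si
+0x0a: 20 cb ⇒ word 0xcb20 (little)
  op=0xcb20>>11=0x19 ⇒ xor (RR)
  rd: (w>>7)&0xf=0x6 → bp
  rs: (w>>3)&0xf=0x4 → si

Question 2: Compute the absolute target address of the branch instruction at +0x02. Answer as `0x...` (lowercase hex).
off 0x02: read fe c7 as little → 0xc7fe
  opcode bits[15:11]=0x18: jz/J
  [10:0] imm=2046 (s11→-2) = #-2
  target = base 0xde9a + off 0x02 + 2 + imm -2 = 0xde9c

0xde9c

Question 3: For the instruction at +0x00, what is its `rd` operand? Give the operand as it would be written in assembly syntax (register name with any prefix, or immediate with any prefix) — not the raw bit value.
off 0x00: read 00 04 as little → 0x0400
  opcode bits[15:11]=0x0: inc/R
  rd: (w>>7)&0xf=0x8 → r8

r8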